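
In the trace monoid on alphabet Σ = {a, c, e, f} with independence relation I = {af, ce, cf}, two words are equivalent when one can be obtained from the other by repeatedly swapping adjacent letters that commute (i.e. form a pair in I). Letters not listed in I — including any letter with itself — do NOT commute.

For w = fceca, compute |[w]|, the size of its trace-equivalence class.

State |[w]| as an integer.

6

0(f) covers ∅
1(c) covers ∅
2(e) covers 0:f
3(c) covers 1:c
4(a) covers 2:e, 3:c
floor of heap: 0:f, 1:c
completions by unplaced set U, small U first (add the entries for U minus each lowest piece of U):
  |U|=1: {4}:1
  |U|=2: {2,4}:1  {3,4}:1
  |U|=3: {0,2,4}:1  {1,3,4}:1  {2,3,4}:2
  start at 0(f): 3
  start at 1(c): 3
sum over floor = 6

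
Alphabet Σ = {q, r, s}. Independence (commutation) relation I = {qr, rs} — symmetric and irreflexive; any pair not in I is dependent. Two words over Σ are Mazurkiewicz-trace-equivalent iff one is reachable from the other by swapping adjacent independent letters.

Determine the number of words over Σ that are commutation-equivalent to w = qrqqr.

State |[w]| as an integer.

0(q) covers ∅
1(r) covers ∅
2(q) covers 0:q
3(q) covers 2:q
4(r) covers 1:r
floor of heap: 0:q, 1:r
completions by unplaced set U, small U first (add the entries for U minus each lowest piece of U):
  |U|=1: {3}:1  {4}:1
  |U|=2: {1,4}:1  {2,3}:1  {3,4}:2
  |U|=3: {0,2,3}:1  {1,3,4}:3  {2,3,4}:3
  start at 0(q): 6
  start at 1(r): 4
sum over floor = 10

10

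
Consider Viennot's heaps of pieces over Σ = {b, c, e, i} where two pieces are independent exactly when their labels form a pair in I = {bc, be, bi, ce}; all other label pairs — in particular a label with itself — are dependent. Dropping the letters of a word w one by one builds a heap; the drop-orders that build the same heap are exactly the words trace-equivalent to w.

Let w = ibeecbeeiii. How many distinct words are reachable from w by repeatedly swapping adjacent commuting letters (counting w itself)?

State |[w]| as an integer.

275

0(i) covers ∅
1(b) covers ∅
2(e) covers 0:i
3(e) covers 2:e
4(c) covers 0:i
5(b) covers 1:b
6(e) covers 3:e
7(e) covers 6:e
8(i) covers 4:c, 7:e
9(i) covers 8:i
10(i) covers 9:i
floor of heap: 0:i, 1:b
completions by unplaced set U, small U first (add the entries for U minus each lowest piece of U):
  |U|=1: {5}:1  {10}:1
  |U|=2: {1,5}:1  {5,10}:2  {9,10}:1
  |U|=3: {1,5,10}:3  {5,9,10}:3  {8,9,10}:1
  |U|=4: {1,5,9,10}:6  {4,8,9,10}:1  {5,8,9,10}:4  {7,8,9,10}:1
  |U|=5: {1,5,8,9,10}:10  {4,5,8,9,10}:5  {4,7,8,9,10}:2  {5,7,8,9,10}:5  {6,7,8,9,10}:1
  |U|=6: {1,4,5,8,9,10}:15  {1,5,7,8,9,10}:15  {3,6,7,8,9,10}:1  {4,5,7,8,9,10}:12  {4,6,7,8,9,10}:3  {5,6,7,8,9,10}:6
  |U|=7: {1,4,5,7,8,9,10}:42  {1,5,6,7,8,9,10}:21  {2,3,6,7,8,9,10}:1  {3,4,6,7,8,9,10}:4  {3,5,6,7,8,9,10}:7  {4,5,6,7,8,9,10}:21
  |U|=8: {1,3,5,6,7,8,9,10}:28  {1,4,5,6,7,8,9,10}:84  {2,3,4,6,7,8,9,10}:5  {2,3,5,6,7,8,9,10}:8  {3,4,5,6,7,8,9,10}:32
  |U|=9: {0,2,3,4,6,7,8,9,10}:5  {1,2,3,5,6,7,8,9,10}:36  {1,3,4,5,6,7,8,9,10}:144  {2,3,4,5,6,7,8,9,10}:45
  start at 0(i): 225
  start at 1(b): 50
sum over floor = 275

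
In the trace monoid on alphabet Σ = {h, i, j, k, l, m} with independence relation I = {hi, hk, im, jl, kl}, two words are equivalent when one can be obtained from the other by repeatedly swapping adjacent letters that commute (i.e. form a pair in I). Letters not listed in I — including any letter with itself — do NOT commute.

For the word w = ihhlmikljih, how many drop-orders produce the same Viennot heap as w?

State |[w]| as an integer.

36

piece 0:i — minimal
piece 1:h — minimal
piece 2:h rests on {1:h}
piece 3:l rests on {0:i, 2:h}
piece 4:m rests on {3:l}
piece 5:i rests on {3:l}
piece 6:k rests on {4:m, 5:i}
piece 7:l rests on {4:m, 5:i}
piece 8:j rests on {6:k}
piece 9:i rests on {7:l, 8:j}
piece 10:h rests on {7:l, 8:j}
minimal pieces: {0:i, 1:h}
ways to finish when only these pieces remain (= sum over removing one remaining piece with nothing left below it):
  1 left: {9}→1  {10}→1
  2 left: {9,10}→2
  3 left: {7,9,10}→2  {8,9,10}→2
  4 left: {6,8,9,10}→2  {7,8,9,10}→4
  5 left: {6,7,8,9,10}→6
  6 left: {4,6,7,8,9,10}→6  {5,6,7,8,9,10}→6
  7 left: {4,5,6,7,8,9,10}→12
  8 left: {3,4,5,6,7,8,9,10}→12
  9 left: {0,3,4,5,6,7,8,9,10}→12  {2,3,4,5,6,7,8,9,10}→12
  placing 0:i first → 12 extensions
  placing 1:h first → 24 extensions
total linear extensions = 36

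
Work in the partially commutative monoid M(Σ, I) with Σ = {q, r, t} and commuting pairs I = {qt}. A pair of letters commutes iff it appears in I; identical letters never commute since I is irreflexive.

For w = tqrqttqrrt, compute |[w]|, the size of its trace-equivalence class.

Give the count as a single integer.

12

#0=t has no predecessor
#1=q has no predecessor
#2=r depends on [0:t, 1:q]
#3=q depends on [2:r]
#4=t depends on [2:r]
#5=t depends on [4:t]
#6=q depends on [3:q]
#7=r depends on [5:t, 6:q]
#8=r depends on [7:r]
#9=t depends on [8:r]
sources: [0:t, 1:q]
N(rest) = Σ N(rest − s) over sources s of rest; N(one piece) = 1:
  size 1 → [9]=1
  size 2 → [8,9]=1
  size 3 → [7,8,9]=1
  size 4 → [5,7,8,9]=1  [6,7,8,9]=1
  size 5 → [3,6,7,8,9]=1  [4,5,7,8,9]=1  [5,6,7,8,9]=2
  size 6 → [3,5,6,7,8,9]=3  [4,5,6,7,8,9]=3
  size 7 → [3,4,5,6,7,8,9]=6
  size 8 → [2,3,4,5,6,7,8,9]=6
  first=0(t) contributes 6
  first=1(q) contributes 6
|[w]| = 12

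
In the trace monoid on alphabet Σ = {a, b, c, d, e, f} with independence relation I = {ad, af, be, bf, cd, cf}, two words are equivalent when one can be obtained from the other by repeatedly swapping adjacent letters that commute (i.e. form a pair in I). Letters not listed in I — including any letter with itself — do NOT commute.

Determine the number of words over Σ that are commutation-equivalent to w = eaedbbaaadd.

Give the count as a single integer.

10

drop 0:e onto floor
drop 1:a onto {0:e}
drop 2:e onto {1:a}
drop 3:d onto {2:e}
drop 4:b onto {3:d}
drop 5:b onto {4:b}
drop 6:a onto {5:b}
drop 7:a onto {6:a}
drop 8:a onto {7:a}
drop 9:d onto {5:b}
drop 10:d onto {9:d}
ground layer = {0:e}
drop-orders for the pieces not yet dropped (sum over which currently-grounded one goes next):
  1 to go: {8} 1  {10} 1
  2 to go: {7,8} 1  {8,10} 2  {9,10} 1
  3 to go: {6,7,8} 1  {7,8,10} 3  {8,9,10} 3
  4 to go: {6,7,8,10} 4  {7,8,9,10} 6
  5 to go: {6,7,8,9,10} 10
  6 to go: {5,6,7,8,9,10} 10
  7 to go: {4,5,6,7,8,9,10} 10
  8 to go: {3,4,5,6,7,8,9,10} 10
  9 to go: {2,3,4,5,6,7,8,9,10} 10
  if 0:e drops first: 10 orders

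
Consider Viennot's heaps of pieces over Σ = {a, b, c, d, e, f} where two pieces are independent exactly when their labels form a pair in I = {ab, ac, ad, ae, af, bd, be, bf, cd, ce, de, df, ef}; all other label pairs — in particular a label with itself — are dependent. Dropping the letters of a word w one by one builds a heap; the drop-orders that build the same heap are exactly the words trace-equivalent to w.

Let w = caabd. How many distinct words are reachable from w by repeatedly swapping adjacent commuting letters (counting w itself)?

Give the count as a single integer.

30

#0=c has no predecessor
#1=a has no predecessor
#2=a depends on [1:a]
#3=b depends on [0:c]
#4=d has no predecessor
sources: [0:c, 1:a, 4:d]
N(rest) = Σ N(rest − s) over sources s of rest; N(one piece) = 1:
  size 1 → [2]=1  [3]=1  [4]=1
  size 2 → [0,3]=1  [1,2]=1  [2,3]=2  [2,4]=2  [3,4]=2
  size 3 → [0,2,3]=3  [0,3,4]=3  [1,2,3]=3  [1,2,4]=3  [2,3,4]=6
  first=0(c) contributes 12
  first=1(a) contributes 12
  first=4(d) contributes 6
|[w]| = 30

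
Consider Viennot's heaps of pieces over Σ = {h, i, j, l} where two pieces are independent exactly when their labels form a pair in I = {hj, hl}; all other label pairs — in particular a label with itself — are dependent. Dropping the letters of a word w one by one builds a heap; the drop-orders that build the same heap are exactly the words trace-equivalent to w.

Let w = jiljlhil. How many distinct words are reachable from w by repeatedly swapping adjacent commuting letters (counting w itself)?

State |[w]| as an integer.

drop 0:j onto floor
drop 1:i onto {0:j}
drop 2:l onto {1:i}
drop 3:j onto {2:l}
drop 4:l onto {3:j}
drop 5:h onto {1:i}
drop 6:i onto {4:l, 5:h}
drop 7:l onto {6:i}
ground layer = {0:j}
drop-orders for the pieces not yet dropped (sum over which currently-grounded one goes next):
  1 to go: {7} 1
  2 to go: {6,7} 1
  3 to go: {4,6,7} 1  {5,6,7} 1
  4 to go: {3,4,6,7} 1  {4,5,6,7} 2
  5 to go: {2,3,4,6,7} 1  {3,4,5,6,7} 3
  6 to go: {2,3,4,5,6,7} 4
  if 0:j drops first: 4 orders

4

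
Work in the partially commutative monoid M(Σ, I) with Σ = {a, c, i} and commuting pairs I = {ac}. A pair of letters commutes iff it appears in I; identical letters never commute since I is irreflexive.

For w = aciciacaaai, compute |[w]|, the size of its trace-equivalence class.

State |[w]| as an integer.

10

piece 0:a — minimal
piece 1:c — minimal
piece 2:i rests on {0:a, 1:c}
piece 3:c rests on {2:i}
piece 4:i rests on {3:c}
piece 5:a rests on {4:i}
piece 6:c rests on {4:i}
piece 7:a rests on {5:a}
piece 8:a rests on {7:a}
piece 9:a rests on {8:a}
piece 10:i rests on {6:c, 9:a}
minimal pieces: {0:a, 1:c}
ways to finish when only these pieces remain (= sum over removing one remaining piece with nothing left below it):
  1 left: {10}→1
  2 left: {6,10}→1  {9,10}→1
  3 left: {6,9,10}→2  {8,9,10}→1
  4 left: {6,8,9,10}→3  {7,8,9,10}→1
  5 left: {5,7,8,9,10}→1  {6,7,8,9,10}→4
  6 left: {5,6,7,8,9,10}→5
  7 left: {4,5,6,7,8,9,10}→5
  8 left: {3,4,5,6,7,8,9,10}→5
  9 left: {2,3,4,5,6,7,8,9,10}→5
  placing 0:a first → 5 extensions
  placing 1:c first → 5 extensions
total linear extensions = 10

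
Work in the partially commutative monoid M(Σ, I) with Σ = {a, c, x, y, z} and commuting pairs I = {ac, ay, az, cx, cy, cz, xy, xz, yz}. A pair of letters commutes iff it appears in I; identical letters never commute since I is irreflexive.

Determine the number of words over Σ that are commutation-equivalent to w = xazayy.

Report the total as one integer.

#0=x has no predecessor
#1=a depends on [0:x]
#2=z has no predecessor
#3=a depends on [1:a]
#4=y has no predecessor
#5=y depends on [4:y]
sources: [0:x, 2:z, 4:y]
N(rest) = Σ N(rest − s) over sources s of rest; N(one piece) = 1:
  size 1 → [2]=1  [3]=1  [5]=1
  size 2 → [1,3]=1  [2,3]=2  [2,5]=2  [3,5]=2  [4,5]=1
  size 3 → [0,1,3]=1  [1,2,3]=3  [1,3,5]=3  [2,3,5]=6  [2,4,5]=3  [3,4,5]=3
  size 4 → [0,1,2,3]=4  [0,1,3,5]=4  [1,2,3,5]=12  [1,3,4,5]=6  [2,3,4,5]=12
  first=0(x) contributes 30
  first=2(z) contributes 10
  first=4(y) contributes 20
|[w]| = 60

60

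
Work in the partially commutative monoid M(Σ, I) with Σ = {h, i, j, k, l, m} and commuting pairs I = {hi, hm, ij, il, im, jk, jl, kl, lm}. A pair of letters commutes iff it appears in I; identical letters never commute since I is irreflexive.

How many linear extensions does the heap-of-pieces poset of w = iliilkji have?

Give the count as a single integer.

168

#0=i has no predecessor
#1=l has no predecessor
#2=i depends on [0:i]
#3=i depends on [2:i]
#4=l depends on [1:l]
#5=k depends on [3:i]
#6=j has no predecessor
#7=i depends on [5:k]
sources: [0:i, 1:l, 6:j]
N(rest) = Σ N(rest − s) over sources s of rest; N(one piece) = 1:
  size 1 → [4]=1  [6]=1  [7]=1
  size 2 → [1,4]=1  [4,6]=2  [4,7]=2  [5,7]=1  [6,7]=2
  size 3 → [1,4,6]=3  [1,4,7]=3  [3,5,7]=1  [4,5,7]=3  [4,6,7]=6  [5,6,7]=3
  size 4 → [1,4,5,7]=6  [1,4,6,7]=12  [2,3,5,7]=1  [3,4,5,7]=4  [3,5,6,7]=4  [4,5,6,7]=12
  size 5 → [0,2,3,5,7]=1  [1,3,4,5,7]=10  [1,4,5,6,7]=30  [2,3,4,5,7]=5  [2,3,5,6,7]=5  [3,4,5,6,7]=20
  size 6 → [0,2,3,4,5,7]=6  [0,2,3,5,6,7]=6  [1,2,3,4,5,7]=15  [1,3,4,5,6,7]=60  [2,3,4,5,6,7]=30
  first=0(i) contributes 105
  first=1(l) contributes 42
  first=6(j) contributes 21
|[w]| = 168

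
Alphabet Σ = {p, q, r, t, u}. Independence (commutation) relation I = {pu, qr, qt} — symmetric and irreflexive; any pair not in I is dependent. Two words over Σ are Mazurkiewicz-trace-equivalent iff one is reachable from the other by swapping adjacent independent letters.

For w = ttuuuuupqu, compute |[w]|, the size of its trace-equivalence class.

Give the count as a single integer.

6

#0=t has no predecessor
#1=t depends on [0:t]
#2=u depends on [1:t]
#3=u depends on [2:u]
#4=u depends on [3:u]
#5=u depends on [4:u]
#6=u depends on [5:u]
#7=p depends on [1:t]
#8=q depends on [6:u, 7:p]
#9=u depends on [8:q]
sources: [0:t]
N(rest) = Σ N(rest − s) over sources s of rest; N(one piece) = 1:
  size 1 → [9]=1
  size 2 → [8,9]=1
  size 3 → [6,8,9]=1  [7,8,9]=1
  size 4 → [5,6,8,9]=1  [6,7,8,9]=2
  size 5 → [4,5,6,8,9]=1  [5,6,7,8,9]=3
  size 6 → [3,4,5,6,8,9]=1  [4,5,6,7,8,9]=4
  size 7 → [2,3,4,5,6,8,9]=1  [3,4,5,6,7,8,9]=5
  size 8 → [2,3,4,5,6,7,8,9]=6
  first=0(t) contributes 6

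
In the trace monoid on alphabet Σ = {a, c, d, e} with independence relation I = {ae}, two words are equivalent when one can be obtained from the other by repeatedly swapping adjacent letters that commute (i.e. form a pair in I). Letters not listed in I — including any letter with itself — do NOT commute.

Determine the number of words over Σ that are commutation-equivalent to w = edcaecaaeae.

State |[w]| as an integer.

20

piece 0:e — minimal
piece 1:d rests on {0:e}
piece 2:c rests on {1:d}
piece 3:a rests on {2:c}
piece 4:e rests on {2:c}
piece 5:c rests on {3:a, 4:e}
piece 6:a rests on {5:c}
piece 7:a rests on {6:a}
piece 8:e rests on {5:c}
piece 9:a rests on {7:a}
piece 10:e rests on {8:e}
minimal pieces: {0:e}
ways to finish when only these pieces remain (= sum over removing one remaining piece with nothing left below it):
  1 left: {9}→1  {10}→1
  2 left: {7,9}→1  {8,10}→1  {9,10}→2
  3 left: {6,7,9}→1  {7,9,10}→3  {8,9,10}→3
  4 left: {6,7,9,10}→4  {7,8,9,10}→6
  5 left: {6,7,8,9,10}→10
  6 left: {5,6,7,8,9,10}→10
  7 left: {3,5,6,7,8,9,10}→10  {4,5,6,7,8,9,10}→10
  8 left: {3,4,5,6,7,8,9,10}→20
  9 left: {2,3,4,5,6,7,8,9,10}→20
  placing 0:e first → 20 extensions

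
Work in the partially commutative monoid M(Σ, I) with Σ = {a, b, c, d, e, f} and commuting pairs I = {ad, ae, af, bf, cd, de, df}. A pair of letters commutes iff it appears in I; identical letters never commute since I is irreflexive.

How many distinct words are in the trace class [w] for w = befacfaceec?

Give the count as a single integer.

0(b) covers ∅
1(e) covers 0:b
2(f) covers 1:e
3(a) covers 0:b
4(c) covers 2:f, 3:a
5(f) covers 4:c
6(a) covers 4:c
7(c) covers 5:f, 6:a
8(e) covers 7:c
9(e) covers 8:e
10(c) covers 9:e
floor of heap: 0:b
completions by unplaced set U, small U first (add the entries for U minus each lowest piece of U):
  |U|=1: {10}:1
  |U|=2: {9,10}:1
  |U|=3: {8,9,10}:1
  |U|=4: {7,8,9,10}:1
  |U|=5: {5,7,8,9,10}:1  {6,7,8,9,10}:1
  |U|=6: {5,6,7,8,9,10}:2
  |U|=7: {4,5,6,7,8,9,10}:2
  |U|=8: {2,4,5,6,7,8,9,10}:2  {3,4,5,6,7,8,9,10}:2
  |U|=9: {1,2,4,5,6,7,8,9,10}:2  {2,3,4,5,6,7,8,9,10}:4
  start at 0(b): 6

6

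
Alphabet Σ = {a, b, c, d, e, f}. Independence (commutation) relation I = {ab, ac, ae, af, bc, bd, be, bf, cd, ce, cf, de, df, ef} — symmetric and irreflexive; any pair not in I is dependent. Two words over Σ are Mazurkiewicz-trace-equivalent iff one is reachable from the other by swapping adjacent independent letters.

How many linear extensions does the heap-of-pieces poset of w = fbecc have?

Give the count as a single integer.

#0=f has no predecessor
#1=b has no predecessor
#2=e has no predecessor
#3=c has no predecessor
#4=c depends on [3:c]
sources: [0:f, 1:b, 2:e, 3:c]
N(rest) = Σ N(rest − s) over sources s of rest; N(one piece) = 1:
  size 1 → [0]=1  [1]=1  [2]=1  [4]=1
  size 2 → [0,1]=2  [0,2]=2  [0,4]=2  [1,2]=2  [1,4]=2  [2,4]=2  [3,4]=1
  size 3 → [0,1,2]=6  [0,1,4]=6  [0,2,4]=6  [0,3,4]=3  [1,2,4]=6  [1,3,4]=3  [2,3,4]=3
  first=0(f) contributes 12
  first=1(b) contributes 12
  first=2(e) contributes 12
  first=3(c) contributes 24
|[w]| = 60

60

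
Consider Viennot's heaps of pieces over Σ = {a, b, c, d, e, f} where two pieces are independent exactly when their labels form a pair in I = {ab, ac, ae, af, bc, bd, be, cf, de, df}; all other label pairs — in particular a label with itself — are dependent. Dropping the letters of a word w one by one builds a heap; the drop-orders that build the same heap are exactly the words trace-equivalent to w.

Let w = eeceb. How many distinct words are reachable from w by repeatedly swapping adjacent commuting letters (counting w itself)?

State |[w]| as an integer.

drop 0:e onto floor
drop 1:e onto {0:e}
drop 2:c onto {1:e}
drop 3:e onto {2:c}
drop 4:b onto floor
ground layer = {0:e, 4:b}
drop-orders for the pieces not yet dropped (sum over which currently-grounded one goes next):
  1 to go: {3} 1  {4} 1
  2 to go: {2,3} 1  {3,4} 2
  3 to go: {1,2,3} 1  {2,3,4} 3
  if 0:e drops first: 4 orders
  if 4:b drops first: 1 orders
heap linearizations: 5

5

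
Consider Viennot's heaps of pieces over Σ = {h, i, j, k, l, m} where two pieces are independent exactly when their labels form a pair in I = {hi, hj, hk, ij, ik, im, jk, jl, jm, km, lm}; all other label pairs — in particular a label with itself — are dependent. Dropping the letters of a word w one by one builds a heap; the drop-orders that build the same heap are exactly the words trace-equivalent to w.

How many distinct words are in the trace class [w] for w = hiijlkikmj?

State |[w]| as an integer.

2430

drop 0:h onto floor
drop 1:i onto floor
drop 2:i onto {1:i}
drop 3:j onto floor
drop 4:l onto {0:h, 2:i}
drop 5:k onto {4:l}
drop 6:i onto {4:l}
drop 7:k onto {5:k}
drop 8:m onto {0:h}
drop 9:j onto {3:j}
ground layer = {0:h, 1:i, 3:j}
drop-orders for the pieces not yet dropped (sum over which currently-grounded one goes next):
  1 to go: {6} 1  {7} 1  {8} 1  {9} 1
  2 to go: {3,9} 1  {5,7} 1  {6,7} 2  {6,8} 2  {6,9} 2  {7,8} 2  {7,9} 2  {8,9} 2
  3 to go: {3,6,9} 3  {3,7,9} 3  {3,8,9} 3  {5,6,7} 3  {5,7,8} 3  {5,7,9} 3  {6,7,8} 6  {6,7,9} 6  {6,8,9} 6  {7,8,9} 6
  4 to go: {3,5,7,9} 6  {3,6,7,9} 12  {3,6,8,9} 12  {3,7,8,9} 12  {4,5,6,7} 3  {5,6,7,8} 12  {5,6,7,9} 12  {5,7,8,9} 12  {6,7,8,9} 24
  5 to go: {2,4,5,6,7} 3  {3,5,6,7,9} 30  {3,5,7,8,9} 30  {3,6,7,8,9} 60  {4,5,6,7,8} 15  {4,5,6,7,9} 15  {5,6,7,8,9} 60
  6 to go: {0,4,5,6,7,8} 15  {1,2,4,5,6,7} 3  {2,4,5,6,7,8} 18  {2,4,5,6,7,9} 18  {3,4,5,6,7,9} 45  {3,5,6,7,8,9} 180  {4,5,6,7,8,9} 90
  7 to go: {0,2,4,5,6,7,8} 33  {0,4,5,6,7,8,9} 105  {1,2,4,5,6,7,8} 21  {1,2,4,5,6,7,9} 21  {2,3,4,5,6,7,9} 63  {2,4,5,6,7,8,9} 126  {3,4,5,6,7,8,9} 315
  8 to go: {0,1,2,4,5,6,7,8} 54  {0,2,4,5,6,7,8,9} 264  {0,3,4,5,6,7,8,9} 420  {1,2,3,4,5,6,7,9} 84  {1,2,4,5,6,7,8,9} 168  {2,3,4,5,6,7,8,9} 504
  if 0:h drops first: 756 orders
  if 1:i drops first: 1188 orders
  if 3:j drops first: 486 orders
heap linearizations: 2430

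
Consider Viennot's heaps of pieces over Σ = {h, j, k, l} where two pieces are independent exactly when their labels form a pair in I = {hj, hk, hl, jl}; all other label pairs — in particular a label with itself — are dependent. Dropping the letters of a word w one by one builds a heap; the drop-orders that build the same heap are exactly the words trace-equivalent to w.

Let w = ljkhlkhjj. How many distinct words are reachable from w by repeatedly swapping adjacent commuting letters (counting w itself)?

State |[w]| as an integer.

72

0(l) covers ∅
1(j) covers ∅
2(k) covers 0:l, 1:j
3(h) covers ∅
4(l) covers 2:k
5(k) covers 4:l
6(h) covers 3:h
7(j) covers 5:k
8(j) covers 7:j
floor of heap: 0:l, 1:j, 3:h
completions by unplaced set U, small U first (add the entries for U minus each lowest piece of U):
  |U|=1: {6}:1  {8}:1
  |U|=2: {3,6}:1  {6,8}:2  {7,8}:1
  |U|=3: {3,6,8}:3  {5,7,8}:1  {6,7,8}:3
  |U|=4: {3,6,7,8}:6  {4,5,7,8}:1  {5,6,7,8}:4
  |U|=5: {2,4,5,7,8}:1  {3,5,6,7,8}:10  {4,5,6,7,8}:5
  |U|=6: {0,2,4,5,7,8}:1  {1,2,4,5,7,8}:1  {2,4,5,6,7,8}:6  {3,4,5,6,7,8}:15
  |U|=7: {0,1,2,4,5,7,8}:2  {0,2,4,5,6,7,8}:7  {1,2,4,5,6,7,8}:7  {2,3,4,5,6,7,8}:21
  start at 0(l): 28
  start at 1(j): 28
  start at 3(h): 16
sum over floor = 72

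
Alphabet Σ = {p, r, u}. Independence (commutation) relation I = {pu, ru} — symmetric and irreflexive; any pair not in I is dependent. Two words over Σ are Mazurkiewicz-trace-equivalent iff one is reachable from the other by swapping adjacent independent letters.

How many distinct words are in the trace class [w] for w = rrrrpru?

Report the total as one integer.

drop 0:r onto floor
drop 1:r onto {0:r}
drop 2:r onto {1:r}
drop 3:r onto {2:r}
drop 4:p onto {3:r}
drop 5:r onto {4:p}
drop 6:u onto floor
ground layer = {0:r, 6:u}
drop-orders for the pieces not yet dropped (sum over which currently-grounded one goes next):
  1 to go: {5} 1  {6} 1
  2 to go: {4,5} 1  {5,6} 2
  3 to go: {3,4,5} 1  {4,5,6} 3
  4 to go: {2,3,4,5} 1  {3,4,5,6} 4
  5 to go: {1,2,3,4,5} 1  {2,3,4,5,6} 5
  if 0:r drops first: 6 orders
  if 6:u drops first: 1 orders
heap linearizations: 7

7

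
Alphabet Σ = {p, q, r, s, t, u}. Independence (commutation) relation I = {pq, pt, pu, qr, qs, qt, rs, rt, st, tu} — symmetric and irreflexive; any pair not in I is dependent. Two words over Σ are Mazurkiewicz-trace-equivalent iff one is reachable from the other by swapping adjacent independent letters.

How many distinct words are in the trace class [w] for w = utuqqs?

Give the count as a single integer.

18

0(u) covers ∅
1(t) covers ∅
2(u) covers 0:u
3(q) covers 2:u
4(q) covers 3:q
5(s) covers 2:u
floor of heap: 0:u, 1:t
completions by unplaced set U, small U first (add the entries for U minus each lowest piece of U):
  |U|=1: {1}:1  {4}:1  {5}:1
  |U|=2: {1,4}:2  {1,5}:2  {3,4}:1  {4,5}:2
  |U|=3: {1,3,4}:3  {1,4,5}:6  {3,4,5}:3
  |U|=4: {1,3,4,5}:12  {2,3,4,5}:3
  start at 0(u): 15
  start at 1(t): 3
sum over floor = 18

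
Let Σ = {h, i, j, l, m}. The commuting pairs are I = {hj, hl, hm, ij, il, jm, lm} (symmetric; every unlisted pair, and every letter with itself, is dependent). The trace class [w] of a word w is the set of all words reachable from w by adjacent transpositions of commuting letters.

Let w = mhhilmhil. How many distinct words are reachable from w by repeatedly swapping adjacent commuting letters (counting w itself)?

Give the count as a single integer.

216

drop 0:m onto floor
drop 1:h onto floor
drop 2:h onto {1:h}
drop 3:i onto {0:m, 2:h}
drop 4:l onto floor
drop 5:m onto {3:i}
drop 6:h onto {3:i}
drop 7:i onto {5:m, 6:h}
drop 8:l onto {4:l}
ground layer = {0:m, 1:h, 4:l}
drop-orders for the pieces not yet dropped (sum over which currently-grounded one goes next):
  1 to go: {7} 1  {8} 1
  2 to go: {4,8} 1  {5,7} 1  {6,7} 1  {7,8} 2
  3 to go: {4,7,8} 3  {5,6,7} 2  {5,7,8} 3  {6,7,8} 3
  4 to go: {3,5,6,7} 2  {4,5,7,8} 6  {4,6,7,8} 6  {5,6,7,8} 8
  5 to go: {0,3,5,6,7} 2  {2,3,5,6,7} 2  {3,5,6,7,8} 10  {4,5,6,7,8} 20
  6 to go: {0,2,3,5,6,7} 4  {0,3,5,6,7,8} 12  {1,2,3,5,6,7} 2  {2,3,5,6,7,8} 12  {3,4,5,6,7,8} 30
  7 to go: {0,1,2,3,5,6,7} 6  {0,2,3,5,6,7,8} 28  {0,3,4,5,6,7,8} 42  {1,2,3,5,6,7,8} 14  {2,3,4,5,6,7,8} 42
  if 0:m drops first: 56 orders
  if 1:h drops first: 112 orders
  if 4:l drops first: 48 orders
heap linearizations: 216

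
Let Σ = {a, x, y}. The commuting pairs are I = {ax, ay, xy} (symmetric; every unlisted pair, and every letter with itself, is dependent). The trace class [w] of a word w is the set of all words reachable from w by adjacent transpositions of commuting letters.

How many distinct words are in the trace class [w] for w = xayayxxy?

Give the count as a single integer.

drop 0:x onto floor
drop 1:a onto floor
drop 2:y onto floor
drop 3:a onto {1:a}
drop 4:y onto {2:y}
drop 5:x onto {0:x}
drop 6:x onto {5:x}
drop 7:y onto {4:y}
ground layer = {0:x, 1:a, 2:y}
drop-orders for the pieces not yet dropped (sum over which currently-grounded one goes next):
  1 to go: {3} 1  {6} 1  {7} 1
  2 to go: {1,3} 1  {3,6} 2  {3,7} 2  {4,7} 1  {5,6} 1  {6,7} 2
  3 to go: {0,5,6} 1  {1,3,6} 3  {1,3,7} 3  {2,4,7} 1  {3,4,7} 3  {3,5,6} 3  {3,6,7} 6  {4,6,7} 3  {5,6,7} 3
  4 to go: {0,3,5,6} 4  {0,5,6,7} 4  {1,3,4,7} 6  {1,3,5,6} 6  {1,3,6,7} 12  {2,3,4,7} 4  {2,4,6,7} 4  {3,4,6,7} 12  {3,5,6,7} 12  {4,5,6,7} 6
  5 to go: {0,1,3,5,6} 10  {0,3,5,6,7} 20  {0,4,5,6,7} 10  {1,2,3,4,7} 10  {1,3,4,6,7} 30  {1,3,5,6,7} 30  {2,3,4,6,7} 20  {2,4,5,6,7} 10  {3,4,5,6,7} 30
  6 to go: {0,1,3,5,6,7} 60  {0,2,4,5,6,7} 20  {0,3,4,5,6,7} 60  {1,2,3,4,6,7} 60  {1,3,4,5,6,7} 90  {2,3,4,5,6,7} 60
  if 0:x drops first: 210 orders
  if 1:a drops first: 140 orders
  if 2:y drops first: 210 orders
heap linearizations: 560

560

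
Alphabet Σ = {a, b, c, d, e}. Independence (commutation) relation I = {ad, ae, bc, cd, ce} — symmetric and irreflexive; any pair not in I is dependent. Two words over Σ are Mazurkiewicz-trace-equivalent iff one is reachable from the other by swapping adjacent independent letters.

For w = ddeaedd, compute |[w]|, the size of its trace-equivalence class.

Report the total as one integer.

piece 0:d — minimal
piece 1:d rests on {0:d}
piece 2:e rests on {1:d}
piece 3:a — minimal
piece 4:e rests on {2:e}
piece 5:d rests on {4:e}
piece 6:d rests on {5:d}
minimal pieces: {0:d, 3:a}
ways to finish when only these pieces remain (= sum over removing one remaining piece with nothing left below it):
  1 left: {3}→1  {6}→1
  2 left: {3,6}→2  {5,6}→1
  3 left: {3,5,6}→3  {4,5,6}→1
  4 left: {2,4,5,6}→1  {3,4,5,6}→4
  5 left: {1,2,4,5,6}→1  {2,3,4,5,6}→5
  placing 0:d first → 6 extensions
  placing 3:a first → 1 extensions
total linear extensions = 7

7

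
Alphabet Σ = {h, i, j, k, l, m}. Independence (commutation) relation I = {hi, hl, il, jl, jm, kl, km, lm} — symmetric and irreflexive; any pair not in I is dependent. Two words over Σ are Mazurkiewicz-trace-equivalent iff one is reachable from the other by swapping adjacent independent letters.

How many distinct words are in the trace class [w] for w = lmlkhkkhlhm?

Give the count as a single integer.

#0=l has no predecessor
#1=m has no predecessor
#2=l depends on [0:l]
#3=k has no predecessor
#4=h depends on [1:m, 3:k]
#5=k depends on [4:h]
#6=k depends on [5:k]
#7=h depends on [6:k]
#8=l depends on [2:l]
#9=h depends on [7:h]
#10=m depends on [9:h]
sources: [0:l, 1:m, 3:k]
N(rest) = Σ N(rest − s) over sources s of rest; N(one piece) = 1:
  size 1 → [8]=1  [10]=1
  size 2 → [2,8]=1  [8,10]=2  [9,10]=1
  size 3 → [0,2,8]=1  [2,8,10]=3  [7,9,10]=1  [8,9,10]=3
  size 4 → [0,2,8,10]=4  [2,8,9,10]=6  [6,7,9,10]=1  [7,8,9,10]=4
  size 5 → [0,2,8,9,10]=10  [2,7,8,9,10]=10  [5,6,7,9,10]=1  [6,7,8,9,10]=5
  size 6 → [0,2,7,8,9,10]=20  [2,6,7,8,9,10]=15  [4,5,6,7,9,10]=1  [5,6,7,8,9,10]=6
  size 7 → [0,2,6,7,8,9,10]=35  [1,4,5,6,7,9,10]=1  [2,5,6,7,8,9,10]=21  [3,4,5,6,7,9,10]=1  [4,5,6,7,8,9,10]=7
  size 8 → [0,2,5,6,7,8,9,10]=56  [1,3,4,5,6,7,9,10]=2  [1,4,5,6,7,8,9,10]=8  [2,4,5,6,7,8,9,10]=28  [3,4,5,6,7,8,9,10]=8
  size 9 → [0,2,4,5,6,7,8,9,10]=84  [1,2,4,5,6,7,8,9,10]=36  [1,3,4,5,6,7,8,9,10]=18  [2,3,4,5,6,7,8,9,10]=36
  first=0(l) contributes 90
  first=1(m) contributes 120
  first=3(k) contributes 120
|[w]| = 330

330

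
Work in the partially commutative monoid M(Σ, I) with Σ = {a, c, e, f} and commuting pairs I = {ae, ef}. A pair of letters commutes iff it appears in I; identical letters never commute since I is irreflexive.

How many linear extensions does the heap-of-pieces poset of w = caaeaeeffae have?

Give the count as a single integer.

#0=c has no predecessor
#1=a depends on [0:c]
#2=a depends on [1:a]
#3=e depends on [0:c]
#4=a depends on [2:a]
#5=e depends on [3:e]
#6=e depends on [5:e]
#7=f depends on [4:a]
#8=f depends on [7:f]
#9=a depends on [8:f]
#10=e depends on [6:e]
sources: [0:c]
N(rest) = Σ N(rest − s) over sources s of rest; N(one piece) = 1:
  size 1 → [9]=1  [10]=1
  size 2 → [6,10]=1  [8,9]=1  [9,10]=2
  size 3 → [5,6,10]=1  [6,9,10]=3  [7,8,9]=1  [8,9,10]=3
  size 4 → [3,5,6,10]=1  [4,7,8,9]=1  [5,6,9,10]=4  [6,8,9,10]=6  [7,8,9,10]=4
  size 5 → [2,4,7,8,9]=1  [3,5,6,9,10]=5  [4,7,8,9,10]=5  [5,6,8,9,10]=10  [6,7,8,9,10]=10
  size 6 → [1,2,4,7,8,9]=1  [2,4,7,8,9,10]=6  [3,5,6,8,9,10]=15  [4,6,7,8,9,10]=15  [5,6,7,8,9,10]=20
  size 7 → [1,2,4,7,8,9,10]=7  [2,4,6,7,8,9,10]=21  [3,5,6,7,8,9,10]=35  [4,5,6,7,8,9,10]=35
  size 8 → [1,2,4,6,7,8,9,10]=28  [2,4,5,6,7,8,9,10]=56  [3,4,5,6,7,8,9,10]=70
  size 9 → [1,2,4,5,6,7,8,9,10]=84  [2,3,4,5,6,7,8,9,10]=126
  first=0(c) contributes 210

210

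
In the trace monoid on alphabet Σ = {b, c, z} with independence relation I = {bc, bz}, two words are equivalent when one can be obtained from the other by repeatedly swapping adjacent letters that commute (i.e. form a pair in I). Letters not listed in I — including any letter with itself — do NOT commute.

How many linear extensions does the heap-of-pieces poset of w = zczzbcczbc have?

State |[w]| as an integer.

0(z) covers ∅
1(c) covers 0:z
2(z) covers 1:c
3(z) covers 2:z
4(b) covers ∅
5(c) covers 3:z
6(c) covers 5:c
7(z) covers 6:c
8(b) covers 4:b
9(c) covers 7:z
floor of heap: 0:z, 4:b
completions by unplaced set U, small U first (add the entries for U minus each lowest piece of U):
  |U|=1: {8}:1  {9}:1
  |U|=2: {4,8}:1  {7,9}:1  {8,9}:2
  |U|=3: {4,8,9}:3  {6,7,9}:1  {7,8,9}:3
  |U|=4: {4,7,8,9}:6  {5,6,7,9}:1  {6,7,8,9}:4
  |U|=5: {3,5,6,7,9}:1  {4,6,7,8,9}:10  {5,6,7,8,9}:5
  |U|=6: {2,3,5,6,7,9}:1  {3,5,6,7,8,9}:6  {4,5,6,7,8,9}:15
  |U|=7: {1,2,3,5,6,7,9}:1  {2,3,5,6,7,8,9}:7  {3,4,5,6,7,8,9}:21
  |U|=8: {0,1,2,3,5,6,7,9}:1  {1,2,3,5,6,7,8,9}:8  {2,3,4,5,6,7,8,9}:28
  start at 0(z): 36
  start at 4(b): 9
sum over floor = 45

45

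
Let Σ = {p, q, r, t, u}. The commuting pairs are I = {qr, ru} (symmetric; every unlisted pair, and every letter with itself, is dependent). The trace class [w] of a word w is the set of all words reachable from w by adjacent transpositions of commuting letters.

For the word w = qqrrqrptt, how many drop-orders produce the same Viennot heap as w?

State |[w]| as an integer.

#0=q has no predecessor
#1=q depends on [0:q]
#2=r has no predecessor
#3=r depends on [2:r]
#4=q depends on [1:q]
#5=r depends on [3:r]
#6=p depends on [4:q, 5:r]
#7=t depends on [6:p]
#8=t depends on [7:t]
sources: [0:q, 2:r]
N(rest) = Σ N(rest − s) over sources s of rest; N(one piece) = 1:
  size 1 → [8]=1
  size 2 → [7,8]=1
  size 3 → [6,7,8]=1
  size 4 → [4,6,7,8]=1  [5,6,7,8]=1
  size 5 → [1,4,6,7,8]=1  [3,5,6,7,8]=1  [4,5,6,7,8]=2
  size 6 → [0,1,4,6,7,8]=1  [1,4,5,6,7,8]=3  [2,3,5,6,7,8]=1  [3,4,5,6,7,8]=3
  size 7 → [0,1,4,5,6,7,8]=4  [1,3,4,5,6,7,8]=6  [2,3,4,5,6,7,8]=4
  first=0(q) contributes 10
  first=2(r) contributes 10
|[w]| = 20

20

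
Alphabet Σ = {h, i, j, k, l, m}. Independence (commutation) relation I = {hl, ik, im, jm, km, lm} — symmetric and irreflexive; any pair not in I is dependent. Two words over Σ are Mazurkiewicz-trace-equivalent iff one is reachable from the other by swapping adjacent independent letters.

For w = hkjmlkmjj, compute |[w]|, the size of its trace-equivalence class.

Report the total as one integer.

28

drop 0:h onto floor
drop 1:k onto {0:h}
drop 2:j onto {1:k}
drop 3:m onto {0:h}
drop 4:l onto {2:j}
drop 5:k onto {4:l}
drop 6:m onto {3:m}
drop 7:j onto {5:k}
drop 8:j onto {7:j}
ground layer = {0:h}
drop-orders for the pieces not yet dropped (sum over which currently-grounded one goes next):
  1 to go: {6} 1  {8} 1
  2 to go: {3,6} 1  {6,8} 2  {7,8} 1
  3 to go: {3,6,8} 3  {5,7,8} 1  {6,7,8} 3
  4 to go: {3,6,7,8} 6  {4,5,7,8} 1  {5,6,7,8} 4
  5 to go: {2,4,5,7,8} 1  {3,5,6,7,8} 10  {4,5,6,7,8} 5
  6 to go: {1,2,4,5,7,8} 1  {2,4,5,6,7,8} 6  {3,4,5,6,7,8} 15
  7 to go: {1,2,4,5,6,7,8} 7  {2,3,4,5,6,7,8} 21
  if 0:h drops first: 28 orders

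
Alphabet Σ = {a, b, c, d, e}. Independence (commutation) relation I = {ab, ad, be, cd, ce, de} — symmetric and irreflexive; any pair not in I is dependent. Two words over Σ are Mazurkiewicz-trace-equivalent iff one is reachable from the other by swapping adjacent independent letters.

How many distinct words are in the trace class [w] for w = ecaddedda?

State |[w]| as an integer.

#0=e has no predecessor
#1=c has no predecessor
#2=a depends on [0:e, 1:c]
#3=d has no predecessor
#4=d depends on [3:d]
#5=e depends on [2:a]
#6=d depends on [4:d]
#7=d depends on [6:d]
#8=a depends on [5:e]
sources: [0:e, 1:c, 3:d]
N(rest) = Σ N(rest − s) over sources s of rest; N(one piece) = 1:
  size 1 → [7]=1  [8]=1
  size 2 → [5,8]=1  [6,7]=1  [7,8]=2
  size 3 → [2,5,8]=1  [4,6,7]=1  [5,7,8]=3  [6,7,8]=3
  size 4 → [0,2,5,8]=1  [1,2,5,8]=1  [2,5,7,8]=4  [3,4,6,7]=1  [4,6,7,8]=4  [5,6,7,8]=6
  size 5 → [0,1,2,5,8]=2  [0,2,5,7,8]=5  [1,2,5,7,8]=5  [2,5,6,7,8]=10  [3,4,6,7,8]=5  [4,5,6,7,8]=10
  size 6 → [0,1,2,5,7,8]=12  [0,2,5,6,7,8]=15  [1,2,5,6,7,8]=15  [2,4,5,6,7,8]=20  [3,4,5,6,7,8]=15
  size 7 → [0,1,2,5,6,7,8]=42  [0,2,4,5,6,7,8]=35  [1,2,4,5,6,7,8]=35  [2,3,4,5,6,7,8]=35
  first=0(e) contributes 70
  first=1(c) contributes 70
  first=3(d) contributes 112
|[w]| = 252

252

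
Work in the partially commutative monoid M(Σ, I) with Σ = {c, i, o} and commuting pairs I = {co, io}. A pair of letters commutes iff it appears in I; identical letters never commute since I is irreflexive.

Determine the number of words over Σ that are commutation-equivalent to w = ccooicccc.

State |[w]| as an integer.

#0=c has no predecessor
#1=c depends on [0:c]
#2=o has no predecessor
#3=o depends on [2:o]
#4=i depends on [1:c]
#5=c depends on [4:i]
#6=c depends on [5:c]
#7=c depends on [6:c]
#8=c depends on [7:c]
sources: [0:c, 2:o]
N(rest) = Σ N(rest − s) over sources s of rest; N(one piece) = 1:
  size 1 → [3]=1  [8]=1
  size 2 → [2,3]=1  [3,8]=2  [7,8]=1
  size 3 → [2,3,8]=3  [3,7,8]=3  [6,7,8]=1
  size 4 → [2,3,7,8]=6  [3,6,7,8]=4  [5,6,7,8]=1
  size 5 → [2,3,6,7,8]=10  [3,5,6,7,8]=5  [4,5,6,7,8]=1
  size 6 → [1,4,5,6,7,8]=1  [2,3,5,6,7,8]=15  [3,4,5,6,7,8]=6
  size 7 → [0,1,4,5,6,7,8]=1  [1,3,4,5,6,7,8]=7  [2,3,4,5,6,7,8]=21
  first=0(c) contributes 28
  first=2(o) contributes 8
|[w]| = 36

36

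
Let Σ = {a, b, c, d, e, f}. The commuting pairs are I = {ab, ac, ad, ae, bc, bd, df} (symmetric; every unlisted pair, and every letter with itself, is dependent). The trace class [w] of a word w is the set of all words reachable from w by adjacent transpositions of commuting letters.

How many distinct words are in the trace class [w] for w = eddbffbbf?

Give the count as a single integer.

piece 0:e — minimal
piece 1:d rests on {0:e}
piece 2:d rests on {1:d}
piece 3:b rests on {0:e}
piece 4:f rests on {3:b}
piece 5:f rests on {4:f}
piece 6:b rests on {5:f}
piece 7:b rests on {6:b}
piece 8:f rests on {7:b}
minimal pieces: {0:e}
ways to finish when only these pieces remain (= sum over removing one remaining piece with nothing left below it):
  1 left: {2}→1  {8}→1
  2 left: {1,2}→1  {2,8}→2  {7,8}→1
  3 left: {1,2,8}→3  {2,7,8}→3  {6,7,8}→1
  4 left: {1,2,7,8}→6  {2,6,7,8}→4  {5,6,7,8}→1
  5 left: {1,2,6,7,8}→10  {2,5,6,7,8}→5  {4,5,6,7,8}→1
  6 left: {1,2,5,6,7,8}→15  {2,4,5,6,7,8}→6  {3,4,5,6,7,8}→1
  7 left: {1,2,4,5,6,7,8}→21  {2,3,4,5,6,7,8}→7
  placing 0:e first → 28 extensions

28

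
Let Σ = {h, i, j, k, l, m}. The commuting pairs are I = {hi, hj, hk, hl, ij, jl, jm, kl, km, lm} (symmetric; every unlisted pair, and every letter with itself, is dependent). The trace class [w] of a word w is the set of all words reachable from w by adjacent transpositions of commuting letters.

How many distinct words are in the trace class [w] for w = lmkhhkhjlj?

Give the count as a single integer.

3150

piece 0:l — minimal
piece 1:m — minimal
piece 2:k — minimal
piece 3:h rests on {1:m}
piece 4:h rests on {3:h}
piece 5:k rests on {2:k}
piece 6:h rests on {4:h}
piece 7:j rests on {5:k}
piece 8:l rests on {0:l}
piece 9:j rests on {7:j}
minimal pieces: {0:l, 1:m, 2:k}
ways to finish when only these pieces remain (= sum over removing one remaining piece with nothing left below it):
  1 left: {6}→1  {8}→1  {9}→1
  2 left: {0,8}→1  {4,6}→1  {6,8}→2  {6,9}→2  {7,9}→1  {8,9}→2
  3 left: {0,6,8}→3  {0,8,9}→3  {3,4,6}→1  {4,6,8}→3  {4,6,9}→3  {5,7,9}→1  {6,7,9}→3  {6,8,9}→6  {7,8,9}→3
  4 left: {0,4,6,8}→6  {0,6,8,9}→12  {0,7,8,9}→6  {1,3,4,6}→1  {2,5,7,9}→1  {3,4,6,8}→4  {3,4,6,9}→4  {4,6,7,9}→6  {4,6,8,9}→12  {5,6,7,9}→4  {5,7,8,9}→4  {6,7,8,9}→12
  5 left: {0,3,4,6,8}→10  {0,4,6,8,9}→30  {0,5,7,8,9}→10  {0,6,7,8,9}→30  {1,3,4,6,8}→5  {1,3,4,6,9}→5  {2,5,6,7,9}→5  {2,5,7,8,9}→5  {3,4,6,7,9}→10  {3,4,6,8,9}→20  {4,5,6,7,9}→10  {4,6,7,8,9}→30  {5,6,7,8,9}→20
  6 left: {0,1,3,4,6,8}→15  {0,2,5,7,8,9}→15  {0,3,4,6,8,9}→60  {0,4,6,7,8,9}→90  {0,5,6,7,8,9}→60  {1,3,4,6,7,9}→15  {1,3,4,6,8,9}→30  {2,4,5,6,7,9}→15  {2,5,6,7,8,9}→30  {3,4,5,6,7,9}→20  {3,4,6,7,8,9}→60  {4,5,6,7,8,9}→60
  7 left: {0,1,3,4,6,8,9}→105  {0,2,5,6,7,8,9}→105  {0,3,4,6,7,8,9}→210  {0,4,5,6,7,8,9}→210  {1,3,4,5,6,7,9}→35  {1,3,4,6,7,8,9}→105  {2,3,4,5,6,7,9}→35  {2,4,5,6,7,8,9}→105  {3,4,5,6,7,8,9}→140
  8 left: {0,1,3,4,6,7,8,9}→420  {0,2,4,5,6,7,8,9}→420  {0,3,4,5,6,7,8,9}→560  {1,2,3,4,5,6,7,9}→70  {1,3,4,5,6,7,8,9}→280  {2,3,4,5,6,7,8,9}→280
  placing 0:l first → 630 extensions
  placing 1:m first → 1260 extensions
  placing 2:k first → 1260 extensions
total linear extensions = 3150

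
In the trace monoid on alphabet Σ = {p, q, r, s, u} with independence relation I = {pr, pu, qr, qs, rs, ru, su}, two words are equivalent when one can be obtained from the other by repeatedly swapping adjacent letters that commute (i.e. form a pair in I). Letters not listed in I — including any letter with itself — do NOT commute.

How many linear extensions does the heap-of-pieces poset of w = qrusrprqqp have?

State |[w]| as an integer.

0(q) covers ∅
1(r) covers ∅
2(u) covers 0:q
3(s) covers ∅
4(r) covers 1:r
5(p) covers 0:q, 3:s
6(r) covers 4:r
7(q) covers 2:u, 5:p
8(q) covers 7:q
9(p) covers 8:q
floor of heap: 0:q, 1:r, 3:s
completions by unplaced set U, small U first (add the entries for U minus each lowest piece of U):
  |U|=1: {6}:1  {9}:1
  |U|=2: {4,6}:1  {6,9}:2  {8,9}:1
  |U|=3: {1,4,6}:1  {4,6,9}:3  {6,8,9}:3  {7,8,9}:1
  |U|=4: {1,4,6,9}:4  {2,7,8,9}:1  {4,6,8,9}:6  {5,7,8,9}:1  {6,7,8,9}:4
  |U|=5: {1,4,6,8,9}:10  {2,5,7,8,9}:2  {2,6,7,8,9}:5  {3,5,7,8,9}:1  {4,6,7,8,9}:10  {5,6,7,8,9}:5
  |U|=6: {0,2,5,7,8,9}:2  {1,4,6,7,8,9}:20  {2,3,5,7,8,9}:3  {2,4,6,7,8,9}:15  {2,5,6,7,8,9}:12  {3,5,6,7,8,9}:6  {4,5,6,7,8,9}:15
  |U|=7: {0,2,3,5,7,8,9}:5  {0,2,5,6,7,8,9}:14  {1,2,4,6,7,8,9}:35  {1,4,5,6,7,8,9}:35  {2,3,5,6,7,8,9}:21  {2,4,5,6,7,8,9}:42  {3,4,5,6,7,8,9}:21
  |U|=8: {0,2,3,5,6,7,8,9}:40  {0,2,4,5,6,7,8,9}:56  {1,2,4,5,6,7,8,9}:112  {1,3,4,5,6,7,8,9}:56  {2,3,4,5,6,7,8,9}:84
  start at 0(q): 252
  start at 1(r): 180
  start at 3(s): 168
sum over floor = 600

600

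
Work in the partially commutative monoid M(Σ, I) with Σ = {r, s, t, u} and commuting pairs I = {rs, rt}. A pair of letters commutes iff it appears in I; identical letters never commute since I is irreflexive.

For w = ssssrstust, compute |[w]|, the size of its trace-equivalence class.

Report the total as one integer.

piece 0:s — minimal
piece 1:s rests on {0:s}
piece 2:s rests on {1:s}
piece 3:s rests on {2:s}
piece 4:r — minimal
piece 5:s rests on {3:s}
piece 6:t rests on {5:s}
piece 7:u rests on {4:r, 6:t}
piece 8:s rests on {7:u}
piece 9:t rests on {8:s}
minimal pieces: {0:s, 4:r}
ways to finish when only these pieces remain (= sum over removing one remaining piece with nothing left below it):
  1 left: {9}→1
  2 left: {8,9}→1
  3 left: {7,8,9}→1
  4 left: {4,7,8,9}→1  {6,7,8,9}→1
  5 left: {4,6,7,8,9}→2  {5,6,7,8,9}→1
  6 left: {3,5,6,7,8,9}→1  {4,5,6,7,8,9}→3
  7 left: {2,3,5,6,7,8,9}→1  {3,4,5,6,7,8,9}→4
  8 left: {1,2,3,5,6,7,8,9}→1  {2,3,4,5,6,7,8,9}→5
  placing 0:s first → 6 extensions
  placing 4:r first → 1 extensions
total linear extensions = 7

7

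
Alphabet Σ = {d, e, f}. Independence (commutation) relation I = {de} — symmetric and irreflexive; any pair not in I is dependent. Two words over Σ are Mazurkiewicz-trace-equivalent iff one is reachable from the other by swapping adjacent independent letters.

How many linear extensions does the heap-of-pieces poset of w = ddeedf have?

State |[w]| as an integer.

10

#0=d has no predecessor
#1=d depends on [0:d]
#2=e has no predecessor
#3=e depends on [2:e]
#4=d depends on [1:d]
#5=f depends on [3:e, 4:d]
sources: [0:d, 2:e]
N(rest) = Σ N(rest − s) over sources s of rest; N(one piece) = 1:
  size 1 → [5]=1
  size 2 → [3,5]=1  [4,5]=1
  size 3 → [1,4,5]=1  [2,3,5]=1  [3,4,5]=2
  size 4 → [0,1,4,5]=1  [1,3,4,5]=3  [2,3,4,5]=3
  first=0(d) contributes 6
  first=2(e) contributes 4
|[w]| = 10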